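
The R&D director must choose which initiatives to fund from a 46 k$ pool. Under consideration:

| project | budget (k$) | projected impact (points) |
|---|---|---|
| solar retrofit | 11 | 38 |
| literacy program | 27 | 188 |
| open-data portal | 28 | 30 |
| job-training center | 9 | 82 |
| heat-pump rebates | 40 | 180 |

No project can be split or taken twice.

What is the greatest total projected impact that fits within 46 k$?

270

Density check — job-training center 9.11, literacy program 6.96, heat-pump rebates 4.50 are the best per k$.
Literacy program + job-training center uses 36 of the 46 k$ and totals 270.
Runner-up solar retrofit + literacy program tops out at 226.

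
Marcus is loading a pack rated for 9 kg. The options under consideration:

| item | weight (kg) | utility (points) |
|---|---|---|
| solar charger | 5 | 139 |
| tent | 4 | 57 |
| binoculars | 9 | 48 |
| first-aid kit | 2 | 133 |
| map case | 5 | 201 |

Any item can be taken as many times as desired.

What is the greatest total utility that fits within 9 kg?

532

By utility per kg: first-aid kit 66.50, map case 40.20, solar charger 27.80 lead.
The ratio ordering already packs tightly: 4×first-aid kit, 8 kg, 532.
That's the maximum — no swap from here does better than 532.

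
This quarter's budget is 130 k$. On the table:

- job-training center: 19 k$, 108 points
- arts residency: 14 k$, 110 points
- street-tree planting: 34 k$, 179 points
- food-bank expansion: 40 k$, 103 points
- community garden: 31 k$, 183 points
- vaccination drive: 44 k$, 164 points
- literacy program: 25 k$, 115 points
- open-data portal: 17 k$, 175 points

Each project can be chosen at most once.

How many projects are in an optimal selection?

5

The maximum projected impact within 130 k$ is 762.
For example arts residency + street-tree planting + community garden + literacy program + open-data portal achieves it, using 121 k$.
All optima have 5 projects.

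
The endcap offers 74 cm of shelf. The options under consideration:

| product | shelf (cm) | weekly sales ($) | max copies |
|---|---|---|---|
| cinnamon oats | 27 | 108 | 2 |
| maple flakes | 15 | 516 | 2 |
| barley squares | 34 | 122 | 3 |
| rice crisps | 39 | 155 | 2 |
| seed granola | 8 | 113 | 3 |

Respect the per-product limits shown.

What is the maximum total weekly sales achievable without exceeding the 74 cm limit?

Taking 2×maple flakes + 3×seed granola: 54 cm used, 1371 in weekly sales.

1371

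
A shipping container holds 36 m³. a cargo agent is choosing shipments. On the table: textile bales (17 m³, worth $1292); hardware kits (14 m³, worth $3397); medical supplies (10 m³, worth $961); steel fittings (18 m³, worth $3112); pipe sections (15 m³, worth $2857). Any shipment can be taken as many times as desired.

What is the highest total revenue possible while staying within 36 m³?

2×hardware kits uses 28 of the 36 m³ and totals 6794.
Nothing else within 36 m³ beats 6794.

6794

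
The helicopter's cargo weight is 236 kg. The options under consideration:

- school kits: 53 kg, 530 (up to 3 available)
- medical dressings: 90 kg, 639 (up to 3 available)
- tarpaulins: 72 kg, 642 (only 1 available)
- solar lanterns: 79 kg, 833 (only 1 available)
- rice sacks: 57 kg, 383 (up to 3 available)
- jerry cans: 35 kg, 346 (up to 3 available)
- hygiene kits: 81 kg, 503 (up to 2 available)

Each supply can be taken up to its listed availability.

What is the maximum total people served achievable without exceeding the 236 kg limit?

Density check — solar lanterns 10.54, school kits 10.00, jerry cans 9.89 are the best per kg.
Filling by ratio: 2×school kits + solar lanterns + jerry cans for 2239, with 16 kg left unused.
Dropping solar lanterns frees 79 kg; slotting in school kits + jerry cans (88 kg) lifts the total to 2282 at 229 kg.
The spare 7 kg is too small for any remaining supply, and no exchange beats 2282.

2282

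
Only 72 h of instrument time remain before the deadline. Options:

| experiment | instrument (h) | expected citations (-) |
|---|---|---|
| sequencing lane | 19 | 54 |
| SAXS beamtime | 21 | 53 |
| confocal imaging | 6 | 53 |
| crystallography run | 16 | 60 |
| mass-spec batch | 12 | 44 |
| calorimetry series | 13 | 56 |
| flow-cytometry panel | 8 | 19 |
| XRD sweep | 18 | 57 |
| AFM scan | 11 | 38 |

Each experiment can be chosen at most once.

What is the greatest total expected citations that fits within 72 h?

283

Greedy by ratio would take confocal imaging + crystallography run + mass-spec batch + calorimetry series + flow-cytometry panel + AFM scan: 66 h used, total 270.
Dropping mass-spec batch frees 12 h; slotting in XRD sweep (18 h) lifts the total to 283 at 72 h.
Runner-up sequencing lane + confocal imaging + crystallography run + calorimetry series + XRD sweep tops out at 280.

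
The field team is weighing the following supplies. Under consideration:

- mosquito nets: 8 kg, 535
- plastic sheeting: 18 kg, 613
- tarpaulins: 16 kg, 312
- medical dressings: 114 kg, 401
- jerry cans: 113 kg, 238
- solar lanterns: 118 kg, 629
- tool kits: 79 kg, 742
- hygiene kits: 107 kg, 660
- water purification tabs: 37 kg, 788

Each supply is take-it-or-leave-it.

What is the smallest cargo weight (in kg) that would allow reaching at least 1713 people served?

63

Minimise kg subject to total people served ≥ 1713.
Taking mosquito nets + plastic sheeting + water purification tabs gives 1936 (≥ 1713) for 63 kg.
Any bundle with less than 63 kg falls short of 1713.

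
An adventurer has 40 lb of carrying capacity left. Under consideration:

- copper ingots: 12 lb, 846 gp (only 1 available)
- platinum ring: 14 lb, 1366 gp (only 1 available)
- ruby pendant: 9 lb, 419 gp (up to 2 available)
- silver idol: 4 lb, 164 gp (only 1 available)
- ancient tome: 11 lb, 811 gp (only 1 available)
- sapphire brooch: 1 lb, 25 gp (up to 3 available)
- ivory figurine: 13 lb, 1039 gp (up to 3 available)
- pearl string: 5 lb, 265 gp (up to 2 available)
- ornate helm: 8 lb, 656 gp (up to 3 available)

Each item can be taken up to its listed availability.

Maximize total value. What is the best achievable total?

3444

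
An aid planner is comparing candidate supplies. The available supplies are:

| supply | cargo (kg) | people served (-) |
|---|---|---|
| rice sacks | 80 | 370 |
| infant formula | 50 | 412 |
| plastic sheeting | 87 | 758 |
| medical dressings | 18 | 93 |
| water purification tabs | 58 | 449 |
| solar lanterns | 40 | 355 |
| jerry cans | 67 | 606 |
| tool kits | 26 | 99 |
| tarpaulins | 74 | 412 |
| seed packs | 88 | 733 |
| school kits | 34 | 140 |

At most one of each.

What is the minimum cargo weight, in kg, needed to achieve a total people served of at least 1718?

Look for the lowest-cargo combination reaching 1718.
plastic sheeting + solar lanterns + jerry cans: 1719 people served at 194 kg.
No combination under 194 kg hits 1718.

194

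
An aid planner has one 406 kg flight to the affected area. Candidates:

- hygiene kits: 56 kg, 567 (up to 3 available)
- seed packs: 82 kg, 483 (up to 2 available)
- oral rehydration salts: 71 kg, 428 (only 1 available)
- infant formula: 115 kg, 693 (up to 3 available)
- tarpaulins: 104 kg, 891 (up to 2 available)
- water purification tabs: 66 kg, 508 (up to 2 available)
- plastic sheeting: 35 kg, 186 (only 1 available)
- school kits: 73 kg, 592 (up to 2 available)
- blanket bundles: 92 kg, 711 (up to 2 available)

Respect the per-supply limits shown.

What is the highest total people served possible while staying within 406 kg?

3608

The ratio heuristic lands on 3×hygiene kits + 2×tarpaulins (3483) but leaves 30 kg idle.
Dropping tarpaulins frees 104 kg; slotting in 2×water purification tabs (132 kg) lifts the total to 3608 at 404 kg.
That's the maximum — no swap from here does better than 3608.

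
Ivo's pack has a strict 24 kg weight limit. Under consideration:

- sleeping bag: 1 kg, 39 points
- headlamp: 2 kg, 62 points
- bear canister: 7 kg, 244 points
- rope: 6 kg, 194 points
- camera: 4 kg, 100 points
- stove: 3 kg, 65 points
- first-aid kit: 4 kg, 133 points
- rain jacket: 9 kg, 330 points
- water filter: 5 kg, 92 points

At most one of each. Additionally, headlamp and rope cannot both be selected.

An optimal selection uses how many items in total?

The maximum utility within 24 kg is 811.
For example sleeping bag + bear canister + stove + first-aid kit + rain jacket achieves it, using 24 kg.
Any selection reaching 811 contains exactly 5 items.

5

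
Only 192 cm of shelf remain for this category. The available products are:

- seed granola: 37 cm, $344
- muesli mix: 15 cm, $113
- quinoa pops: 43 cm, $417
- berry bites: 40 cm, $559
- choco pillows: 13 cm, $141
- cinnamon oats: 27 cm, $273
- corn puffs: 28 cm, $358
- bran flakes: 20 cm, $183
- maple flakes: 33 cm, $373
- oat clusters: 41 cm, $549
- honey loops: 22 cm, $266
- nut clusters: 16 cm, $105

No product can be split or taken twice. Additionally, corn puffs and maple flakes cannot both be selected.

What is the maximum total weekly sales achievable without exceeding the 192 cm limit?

2329

Best packing: berry bites + choco pillows + cinnamon oats + corn puffs + bran flakes + oat clusters + honey loops — 191 cm, 2329 total.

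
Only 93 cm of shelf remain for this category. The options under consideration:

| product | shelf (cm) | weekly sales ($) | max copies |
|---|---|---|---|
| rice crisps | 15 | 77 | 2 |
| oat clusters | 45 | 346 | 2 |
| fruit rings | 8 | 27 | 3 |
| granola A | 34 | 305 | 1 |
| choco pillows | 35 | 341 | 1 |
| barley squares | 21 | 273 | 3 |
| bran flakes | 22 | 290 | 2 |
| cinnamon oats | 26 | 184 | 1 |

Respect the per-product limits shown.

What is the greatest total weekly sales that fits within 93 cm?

1136

Filling by ratio: 2×barley squares + 2×bran flakes for 1126, with 7 cm left unused.
Dropping bran flakes frees 22 cm; slotting in fruit rings + barley squares (29 cm) lifts the total to 1136 at 93 cm.
Every other selection either busts 93 cm or exceeds an availability limit or fails to beat 1136.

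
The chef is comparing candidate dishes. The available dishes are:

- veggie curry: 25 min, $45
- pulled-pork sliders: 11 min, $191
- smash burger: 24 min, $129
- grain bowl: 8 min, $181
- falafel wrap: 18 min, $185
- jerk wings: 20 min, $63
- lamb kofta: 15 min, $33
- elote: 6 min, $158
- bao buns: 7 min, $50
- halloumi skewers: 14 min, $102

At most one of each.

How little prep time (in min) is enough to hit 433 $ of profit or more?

Look for the lowest-prep combination reaching 433.
Taking pulled-pork sliders + grain bowl + elote gives 530 (≥ 433) for 25 min.
No combination under 25 min hits 433.

25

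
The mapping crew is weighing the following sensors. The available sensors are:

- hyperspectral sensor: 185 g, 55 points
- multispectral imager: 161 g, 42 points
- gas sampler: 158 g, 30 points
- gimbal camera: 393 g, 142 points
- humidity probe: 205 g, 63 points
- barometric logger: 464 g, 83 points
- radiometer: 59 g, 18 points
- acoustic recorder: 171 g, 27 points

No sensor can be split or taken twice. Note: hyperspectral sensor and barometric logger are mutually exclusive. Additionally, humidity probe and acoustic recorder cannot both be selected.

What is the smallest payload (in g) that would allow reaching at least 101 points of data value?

366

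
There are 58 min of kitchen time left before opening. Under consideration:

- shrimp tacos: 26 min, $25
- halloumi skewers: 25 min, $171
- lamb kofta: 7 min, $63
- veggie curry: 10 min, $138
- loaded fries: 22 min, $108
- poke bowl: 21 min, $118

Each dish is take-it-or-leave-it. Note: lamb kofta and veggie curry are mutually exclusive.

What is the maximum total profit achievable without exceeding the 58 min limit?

427

By profit per min: veggie curry 13.80, lamb kofta 9.00, halloumi skewers 6.84, poke bowl 5.62 lead.
Halloumi skewers + veggie curry + poke bowl uses 56 of the 58 min and totals 427.
That's the maximum — no feasible swap from here does better than 427.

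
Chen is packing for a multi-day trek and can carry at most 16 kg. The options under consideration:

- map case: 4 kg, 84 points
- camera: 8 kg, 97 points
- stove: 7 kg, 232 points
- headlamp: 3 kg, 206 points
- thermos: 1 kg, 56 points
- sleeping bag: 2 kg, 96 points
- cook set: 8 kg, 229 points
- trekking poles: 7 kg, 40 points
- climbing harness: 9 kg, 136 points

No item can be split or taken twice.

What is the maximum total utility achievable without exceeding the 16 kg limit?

618

By utility per kg: headlamp 68.67, thermos 56.00, sleeping bag 48.00, stove 33.14 lead.
Taking the top-ratio items first gives stove + headlamp + thermos + sleeping bag for 590 (13 kg).
Replace thermos with map case: the trade gains 28 net, giving 618 at 16 kg.
Next best is stove + headlamp + thermos + sleeping bag at 590 (13 kg) — short by 28.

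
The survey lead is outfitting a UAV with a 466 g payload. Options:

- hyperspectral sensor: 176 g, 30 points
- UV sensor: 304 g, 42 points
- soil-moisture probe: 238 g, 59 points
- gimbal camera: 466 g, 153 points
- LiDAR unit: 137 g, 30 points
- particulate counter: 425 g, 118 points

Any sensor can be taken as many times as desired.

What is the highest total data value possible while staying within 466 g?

153

Gimbal camera uses 466 of the 466 g and totals 153.
Nothing else within 466 g beats 153.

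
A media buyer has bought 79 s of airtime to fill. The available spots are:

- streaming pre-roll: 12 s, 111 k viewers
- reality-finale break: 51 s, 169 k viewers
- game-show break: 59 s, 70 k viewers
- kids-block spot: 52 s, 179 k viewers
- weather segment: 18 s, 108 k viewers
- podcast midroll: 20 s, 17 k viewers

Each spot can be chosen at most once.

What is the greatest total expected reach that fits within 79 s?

Density check — streaming pre-roll 9.25, weather segment 6.00, kids-block spot 3.44 are the best per s.
Filling by ratio: streaming pre-roll + weather segment + podcast midroll for 236, with 29 s left unused.
Replace weather segment and podcast midroll with kids-block spot: the trade gains 54 net, giving 290 at 64 s.
Next best is kids-block spot + weather segment at 287 (70 s) — short by 3.

290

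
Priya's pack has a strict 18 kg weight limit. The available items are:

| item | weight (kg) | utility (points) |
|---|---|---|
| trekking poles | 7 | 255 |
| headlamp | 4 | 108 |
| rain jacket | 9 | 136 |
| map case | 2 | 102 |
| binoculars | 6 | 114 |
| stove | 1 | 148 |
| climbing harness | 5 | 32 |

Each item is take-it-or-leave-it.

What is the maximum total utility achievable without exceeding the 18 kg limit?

Greedy by ratio would take trekking poles + headlamp + map case + stove: 14 kg used, total 613.
The 2 kg tied up in map case is better spent on binoculars — total rises to 625 (18 kg).
Next best is trekking poles + map case + binoculars + stove at 619 (16 kg) — short by 6.

625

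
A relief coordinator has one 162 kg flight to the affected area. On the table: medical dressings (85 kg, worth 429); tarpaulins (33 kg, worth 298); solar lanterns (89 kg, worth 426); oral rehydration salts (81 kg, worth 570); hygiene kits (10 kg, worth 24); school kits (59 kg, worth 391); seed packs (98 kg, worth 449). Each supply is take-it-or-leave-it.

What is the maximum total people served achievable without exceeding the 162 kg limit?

985

By people served per kg: tarpaulins 9.03, oral rehydration salts 7.04, school kits 6.63 lead.
A density-first pass picks tarpaulins + oral rehydration salts + hygiene kits — 892 at 124 kg.
Replace tarpaulins with school kits: the trade gains 93 net, giving 985 at 150 kg.
Nothing else within 162 kg beats 985.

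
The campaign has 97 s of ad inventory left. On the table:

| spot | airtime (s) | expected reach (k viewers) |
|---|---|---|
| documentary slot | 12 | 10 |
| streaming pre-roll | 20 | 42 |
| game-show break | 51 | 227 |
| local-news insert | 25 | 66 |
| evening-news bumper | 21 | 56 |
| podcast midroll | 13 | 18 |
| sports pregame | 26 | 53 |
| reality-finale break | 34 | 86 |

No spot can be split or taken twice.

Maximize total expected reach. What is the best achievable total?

349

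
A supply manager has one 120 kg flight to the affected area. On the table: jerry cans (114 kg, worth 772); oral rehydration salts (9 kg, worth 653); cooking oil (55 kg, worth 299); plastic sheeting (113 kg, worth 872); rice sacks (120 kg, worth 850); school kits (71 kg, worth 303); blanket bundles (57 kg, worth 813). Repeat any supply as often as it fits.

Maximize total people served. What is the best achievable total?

Density check — oral rehydration salts 72.56, blanket bundles 14.26, plastic sheeting 7.72 are the best per kg.
The ratio ordering already packs tightly: 13×oral rehydration salts, 117 kg, 8489.
Every other selection either busts 120 kg or fails to beat 8489.

8489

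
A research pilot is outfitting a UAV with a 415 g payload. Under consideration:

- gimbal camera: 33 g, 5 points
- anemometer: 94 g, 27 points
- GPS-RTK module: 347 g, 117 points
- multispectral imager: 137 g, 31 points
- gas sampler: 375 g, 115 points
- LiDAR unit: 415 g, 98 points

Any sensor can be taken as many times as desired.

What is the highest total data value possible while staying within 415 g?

127

The ratio ordering already packs tightly: 2×gimbal camera + GPS-RTK module, 413 g, 127.
Every other selection either busts 415 g or fails to beat 127.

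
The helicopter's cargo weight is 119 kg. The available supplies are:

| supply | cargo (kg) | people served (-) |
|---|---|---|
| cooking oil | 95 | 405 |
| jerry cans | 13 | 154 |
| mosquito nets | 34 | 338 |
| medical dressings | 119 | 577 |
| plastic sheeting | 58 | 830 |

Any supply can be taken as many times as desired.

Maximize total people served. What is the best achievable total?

1660

Ranking by ratio (people served/kg): plastic sheeting 14.31, jerry cans 11.85, mosquito nets 9.94, medical dressings 4.85.
Taking 2×plastic sheeting: 116 kg used, 1660 in people served.
The spare 3 kg is too small for any remaining supply, and no exchange beats 1660.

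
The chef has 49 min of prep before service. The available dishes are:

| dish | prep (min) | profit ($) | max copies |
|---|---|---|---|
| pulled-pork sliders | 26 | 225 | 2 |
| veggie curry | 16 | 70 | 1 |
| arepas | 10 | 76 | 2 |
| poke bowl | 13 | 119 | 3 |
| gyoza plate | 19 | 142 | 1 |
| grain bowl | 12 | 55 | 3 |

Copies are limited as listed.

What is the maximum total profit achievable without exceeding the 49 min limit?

Ranking by ratio (profit/min): poke bowl 9.15, pulled-pork sliders 8.65, arepas 7.60, gyoza plate 7.47.
Best packing: arepas + 3×poke bowl — 49 min, 433 total.
No other feasible combination exceeds 433.

433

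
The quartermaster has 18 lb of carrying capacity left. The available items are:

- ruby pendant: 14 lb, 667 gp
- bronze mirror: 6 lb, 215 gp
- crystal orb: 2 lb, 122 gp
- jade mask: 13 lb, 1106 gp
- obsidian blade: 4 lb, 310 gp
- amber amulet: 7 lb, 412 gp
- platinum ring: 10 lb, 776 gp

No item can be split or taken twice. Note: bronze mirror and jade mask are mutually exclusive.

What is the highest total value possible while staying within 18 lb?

Best packing: jade mask + obsidian blade — 17 lb, 1416 total.
Nothing else feasible within 18 lb beats 1416.

1416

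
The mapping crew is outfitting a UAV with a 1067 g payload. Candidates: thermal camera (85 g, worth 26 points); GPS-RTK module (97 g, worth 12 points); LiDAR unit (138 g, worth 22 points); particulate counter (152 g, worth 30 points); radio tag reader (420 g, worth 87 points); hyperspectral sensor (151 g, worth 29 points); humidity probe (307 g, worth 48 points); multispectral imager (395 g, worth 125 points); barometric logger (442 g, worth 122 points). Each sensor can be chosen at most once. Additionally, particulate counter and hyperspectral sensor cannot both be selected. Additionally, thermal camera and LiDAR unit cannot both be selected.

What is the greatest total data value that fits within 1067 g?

By data value per g: multispectral imager 0.32, thermal camera 0.31, barometric logger 0.28, radio tag reader 0.21 lead.
Thermal camera + GPS-RTK module + multispectral imager + barometric logger uses 1019 of the 1067 g and totals 285.
The spare 48 g is too small for any remaining sensor, and no feasible exchange beats 285.

285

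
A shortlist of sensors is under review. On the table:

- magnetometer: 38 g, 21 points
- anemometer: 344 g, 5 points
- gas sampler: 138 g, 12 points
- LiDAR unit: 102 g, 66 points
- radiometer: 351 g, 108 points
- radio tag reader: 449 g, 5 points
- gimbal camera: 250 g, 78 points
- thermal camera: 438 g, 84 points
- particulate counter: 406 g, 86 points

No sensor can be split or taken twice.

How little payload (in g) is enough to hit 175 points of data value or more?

Look for the lowest-payload combination reaching 175.
magnetometer + LiDAR unit + radiometer reaches 195 using 491 g.
Any bundle with less than 491 g falls short of 175.

491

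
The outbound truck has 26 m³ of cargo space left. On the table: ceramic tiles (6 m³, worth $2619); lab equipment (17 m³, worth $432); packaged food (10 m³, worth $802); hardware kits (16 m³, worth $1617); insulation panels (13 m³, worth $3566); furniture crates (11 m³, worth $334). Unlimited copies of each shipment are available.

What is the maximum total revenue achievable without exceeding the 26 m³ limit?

10476

4×ceramic tiles uses 24 of the 26 m³ and totals 10476.
Nothing else within 26 m³ beats 10476.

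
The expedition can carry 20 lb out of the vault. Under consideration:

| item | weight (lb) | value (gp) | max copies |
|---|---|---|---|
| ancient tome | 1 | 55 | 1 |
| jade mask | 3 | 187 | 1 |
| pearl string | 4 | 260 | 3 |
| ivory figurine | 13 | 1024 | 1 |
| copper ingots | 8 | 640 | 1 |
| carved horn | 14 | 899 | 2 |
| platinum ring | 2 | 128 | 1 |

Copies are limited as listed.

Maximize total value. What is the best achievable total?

A density-first pass picks 3×pearl string + copper ingots — 1420 at 20 lb.
The 16 lb tied up in 2×pearl string and copper ingots is better spent on jade mask + ivory figurine — total rises to 1471 (20 lb).
Every other selection either busts 20 lb or exceeds an availability limit or fails to beat 1471.

1471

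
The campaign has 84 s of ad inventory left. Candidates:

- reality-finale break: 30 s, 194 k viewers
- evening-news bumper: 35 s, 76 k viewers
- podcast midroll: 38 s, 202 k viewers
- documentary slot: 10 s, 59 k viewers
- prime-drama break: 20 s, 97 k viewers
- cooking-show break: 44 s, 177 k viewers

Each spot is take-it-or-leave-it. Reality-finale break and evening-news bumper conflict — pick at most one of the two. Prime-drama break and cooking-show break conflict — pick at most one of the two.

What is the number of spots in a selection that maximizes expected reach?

3

The maximum expected reach within 84 s is 455.
For example reality-finale break + podcast midroll + documentary slot achieves it, using 78 s.
Every optimal selection uses 3 spots.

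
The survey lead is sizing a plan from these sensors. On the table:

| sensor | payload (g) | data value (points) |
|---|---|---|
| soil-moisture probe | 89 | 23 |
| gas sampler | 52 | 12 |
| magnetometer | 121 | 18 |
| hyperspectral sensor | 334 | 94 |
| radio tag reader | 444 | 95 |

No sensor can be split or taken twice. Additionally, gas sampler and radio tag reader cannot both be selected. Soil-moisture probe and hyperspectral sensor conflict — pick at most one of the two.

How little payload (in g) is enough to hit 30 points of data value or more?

141

Need the lightest bundle worth ≥ 30.
soil-moisture probe + gas sampler: 35 data value at 141 g.
Below 141 g the best achievable stays under 30.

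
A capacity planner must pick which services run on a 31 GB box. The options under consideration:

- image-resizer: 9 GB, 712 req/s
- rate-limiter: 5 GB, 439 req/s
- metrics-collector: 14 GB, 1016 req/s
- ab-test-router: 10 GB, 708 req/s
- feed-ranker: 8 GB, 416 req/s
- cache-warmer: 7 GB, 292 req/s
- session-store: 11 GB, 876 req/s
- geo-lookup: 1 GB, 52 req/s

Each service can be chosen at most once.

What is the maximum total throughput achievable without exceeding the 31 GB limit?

2383

Density check — rate-limiter 87.80, session-store 79.64, image-resizer 79.11 are the best per GB.
Filling by ratio: image-resizer + rate-limiter + session-store + geo-lookup for 2079, with 5 GB left unused.
The 9 GB tied up in image-resizer is better spent on metrics-collector — total rises to 2383 (31 GB).
Runner-up image-resizer + ab-test-router + session-store + geo-lookup tops out at 2348.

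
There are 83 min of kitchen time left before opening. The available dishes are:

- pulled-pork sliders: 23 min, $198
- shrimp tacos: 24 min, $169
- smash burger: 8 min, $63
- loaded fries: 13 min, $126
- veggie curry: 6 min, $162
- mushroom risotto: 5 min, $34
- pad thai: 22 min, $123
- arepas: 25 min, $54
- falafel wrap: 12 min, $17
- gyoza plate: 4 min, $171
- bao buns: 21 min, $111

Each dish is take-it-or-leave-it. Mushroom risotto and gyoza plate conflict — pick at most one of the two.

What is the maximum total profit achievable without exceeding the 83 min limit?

889

Ranking by ratio (profit/min): gyoza plate 42.75, veggie curry 27.00, loaded fries 9.69.
Pulled-pork sliders + shrimp tacos + smash burger + loaded fries + veggie curry + gyoza plate uses 78 of the 83 min and totals 889.
No other feasible combination exceeds 889.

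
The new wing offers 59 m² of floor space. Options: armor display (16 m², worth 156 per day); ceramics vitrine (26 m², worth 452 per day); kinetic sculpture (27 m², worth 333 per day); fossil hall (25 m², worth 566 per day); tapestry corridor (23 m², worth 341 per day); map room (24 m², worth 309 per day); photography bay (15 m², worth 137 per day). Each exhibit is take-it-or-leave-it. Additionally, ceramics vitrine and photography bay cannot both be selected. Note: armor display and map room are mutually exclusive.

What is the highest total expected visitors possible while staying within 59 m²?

The ratio ordering already packs tightly: ceramics vitrine + fossil hall, 51 m², 1018.
The closest alternative, fossil hall + tapestry corridor, reaches only 907.

1018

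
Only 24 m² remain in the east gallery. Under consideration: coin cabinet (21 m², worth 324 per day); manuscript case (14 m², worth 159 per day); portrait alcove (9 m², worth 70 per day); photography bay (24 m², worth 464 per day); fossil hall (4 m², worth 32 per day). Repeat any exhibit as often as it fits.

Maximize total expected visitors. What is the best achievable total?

464

The ratio ordering already packs tightly: photography bay, 24 m², 464.
Every other selection either busts 24 m² or fails to beat 464.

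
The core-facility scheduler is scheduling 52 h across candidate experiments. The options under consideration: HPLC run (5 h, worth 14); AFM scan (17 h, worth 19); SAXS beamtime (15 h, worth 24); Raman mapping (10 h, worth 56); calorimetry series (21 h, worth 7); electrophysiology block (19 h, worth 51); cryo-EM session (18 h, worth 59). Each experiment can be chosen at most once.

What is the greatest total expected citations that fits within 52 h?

180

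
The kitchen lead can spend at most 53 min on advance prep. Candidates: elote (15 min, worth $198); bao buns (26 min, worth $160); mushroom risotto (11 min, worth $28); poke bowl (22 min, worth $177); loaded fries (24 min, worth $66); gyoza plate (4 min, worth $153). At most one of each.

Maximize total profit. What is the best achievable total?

556

Density check — gyoza plate 38.25, elote 13.20, poke bowl 8.05, bao buns 6.15 are the best per min.
Best packing: elote + mushroom risotto + poke bowl + gyoza plate — 52 min, 556 total.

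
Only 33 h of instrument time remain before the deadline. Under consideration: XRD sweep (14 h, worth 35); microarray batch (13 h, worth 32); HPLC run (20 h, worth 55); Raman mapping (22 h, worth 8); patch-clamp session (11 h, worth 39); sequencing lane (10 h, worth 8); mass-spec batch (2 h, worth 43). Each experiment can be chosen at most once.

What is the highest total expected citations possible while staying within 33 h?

HPLC run + patch-clamp session + mass-spec batch uses 33 of the 33 h and totals 137.
Runner-up XRD sweep + patch-clamp session + mass-spec batch tops out at 117.

137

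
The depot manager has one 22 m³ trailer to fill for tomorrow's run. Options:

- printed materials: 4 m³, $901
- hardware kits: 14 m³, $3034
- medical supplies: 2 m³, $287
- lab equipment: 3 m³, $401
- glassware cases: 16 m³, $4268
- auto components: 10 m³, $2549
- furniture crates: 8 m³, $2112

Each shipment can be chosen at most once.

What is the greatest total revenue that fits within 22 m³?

Taking the top-ratio shipments first gives printed materials + medical supplies + glassware cases for 5456 (22 m³).
Replace medical supplies and glassware cases with auto components + furniture crates: the trade gains 106 net, giving 5562 at 22 m³.

5562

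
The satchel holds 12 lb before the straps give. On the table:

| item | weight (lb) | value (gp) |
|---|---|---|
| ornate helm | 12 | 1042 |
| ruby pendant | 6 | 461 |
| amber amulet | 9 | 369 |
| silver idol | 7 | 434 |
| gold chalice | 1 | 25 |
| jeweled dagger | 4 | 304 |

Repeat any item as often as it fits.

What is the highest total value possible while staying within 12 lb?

1042

Ornate helm uses 12 of the 12 lb and totals 1042.
Nothing else within 12 lb beats 1042.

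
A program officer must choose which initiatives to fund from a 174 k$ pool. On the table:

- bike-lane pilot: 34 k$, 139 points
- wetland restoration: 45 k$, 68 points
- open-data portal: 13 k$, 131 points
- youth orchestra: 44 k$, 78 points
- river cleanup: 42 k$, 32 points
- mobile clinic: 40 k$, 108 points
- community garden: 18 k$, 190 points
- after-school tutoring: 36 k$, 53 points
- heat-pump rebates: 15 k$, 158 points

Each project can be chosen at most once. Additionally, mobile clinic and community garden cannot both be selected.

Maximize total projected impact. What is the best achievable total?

764

Bike-lane pilot + wetland restoration + open-data portal + youth orchestra + community garden + heat-pump rebates uses 169 of the 174 k$ and totals 764.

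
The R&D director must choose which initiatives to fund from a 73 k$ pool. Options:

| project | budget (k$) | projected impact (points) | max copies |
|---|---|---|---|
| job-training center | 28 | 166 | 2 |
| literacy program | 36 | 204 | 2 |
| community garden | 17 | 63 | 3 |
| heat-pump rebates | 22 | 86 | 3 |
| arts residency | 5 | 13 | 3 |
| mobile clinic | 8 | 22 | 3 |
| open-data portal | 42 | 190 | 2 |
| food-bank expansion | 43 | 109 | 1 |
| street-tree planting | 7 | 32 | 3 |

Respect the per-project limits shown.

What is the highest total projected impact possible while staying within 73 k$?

Filling by ratio: 2×job-training center + 2×street-tree planting for 396, with 3 k$ left unused.
The 70 k$ tied up in 2×job-training center and 2×street-tree planting is better spent on 2×literacy program — total rises to 408 (72 k$).

408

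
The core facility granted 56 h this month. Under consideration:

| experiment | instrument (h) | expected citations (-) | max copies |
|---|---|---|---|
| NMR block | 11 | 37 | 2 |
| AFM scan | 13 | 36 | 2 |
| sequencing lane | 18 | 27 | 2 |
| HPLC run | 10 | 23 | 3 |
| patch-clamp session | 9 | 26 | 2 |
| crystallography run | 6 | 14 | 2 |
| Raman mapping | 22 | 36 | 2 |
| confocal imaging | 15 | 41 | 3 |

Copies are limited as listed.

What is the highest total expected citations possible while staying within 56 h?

167

Ranking by ratio (expected citations/h): NMR block 3.36, patch-clamp session 2.89, AFM scan 2.77, confocal imaging 2.73.
Taking the top-ratio experiments first gives 2×NMR block + AFM scan + 2×patch-clamp session for 162 (53 h).
Replace AFM scan with confocal imaging: the trade gains 5 net, giving 167 at 55 h.
Nothing else within 56 h beats 167.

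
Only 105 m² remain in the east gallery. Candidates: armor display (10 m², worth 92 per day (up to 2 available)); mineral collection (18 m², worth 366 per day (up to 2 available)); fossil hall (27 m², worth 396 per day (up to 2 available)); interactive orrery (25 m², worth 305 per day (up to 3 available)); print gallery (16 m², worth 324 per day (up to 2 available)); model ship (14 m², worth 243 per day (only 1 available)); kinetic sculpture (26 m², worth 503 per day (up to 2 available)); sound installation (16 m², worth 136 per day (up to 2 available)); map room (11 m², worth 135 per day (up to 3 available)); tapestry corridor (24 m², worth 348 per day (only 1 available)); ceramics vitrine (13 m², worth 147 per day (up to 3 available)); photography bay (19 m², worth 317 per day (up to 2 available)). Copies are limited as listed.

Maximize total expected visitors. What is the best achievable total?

2062

Taking the top-ratio exhibits first gives 2×mineral collection + 2×print gallery + kinetic sculpture + map room for 2018 (105 m²).
Replace print gallery and map room with kinetic sculpture: the trade gains 44 net, giving 2062 at 104 m².
No other feasible combination exceeds 2062.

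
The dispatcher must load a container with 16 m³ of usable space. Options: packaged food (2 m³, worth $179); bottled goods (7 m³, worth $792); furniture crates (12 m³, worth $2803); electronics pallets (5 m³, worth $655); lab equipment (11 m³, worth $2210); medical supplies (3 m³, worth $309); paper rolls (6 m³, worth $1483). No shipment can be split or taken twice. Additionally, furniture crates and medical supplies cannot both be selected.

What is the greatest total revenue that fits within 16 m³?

A density-first pass picks packaged food + electronics pallets + medical supplies + paper rolls — 2626 at 16 m³.
The 14 m³ tied up in electronics pallets and medical supplies and paper rolls is better spent on furniture crates — total rises to 2982 (14 m³).
That's the maximum — no feasible swap from here does better than 2982.

2982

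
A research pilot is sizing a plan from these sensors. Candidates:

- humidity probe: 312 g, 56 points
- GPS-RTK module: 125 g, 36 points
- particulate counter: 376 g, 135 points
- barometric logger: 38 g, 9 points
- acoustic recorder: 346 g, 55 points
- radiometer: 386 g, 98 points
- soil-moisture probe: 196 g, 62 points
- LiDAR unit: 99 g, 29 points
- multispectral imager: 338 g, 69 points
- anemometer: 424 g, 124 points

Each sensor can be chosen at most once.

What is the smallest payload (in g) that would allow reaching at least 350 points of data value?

Minimise g subject to total data value ≥ 350.
particulate counter + soil-moisture probe + LiDAR unit + anemometer: 350 data value at 1095 g.
Any bundle with less than 1095 g falls short of 350.

1095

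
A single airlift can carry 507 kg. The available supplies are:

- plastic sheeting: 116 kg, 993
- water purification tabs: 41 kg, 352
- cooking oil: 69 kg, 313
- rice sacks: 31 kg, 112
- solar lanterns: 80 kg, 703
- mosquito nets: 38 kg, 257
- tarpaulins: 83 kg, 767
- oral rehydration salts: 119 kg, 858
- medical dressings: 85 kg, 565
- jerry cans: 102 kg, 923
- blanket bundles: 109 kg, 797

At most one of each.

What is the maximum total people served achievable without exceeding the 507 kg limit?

4303

Ranking by ratio (people served/kg): tarpaulins 9.24, jerry cans 9.05, solar lanterns 8.79, water purification tabs 8.59.
Filling by ratio: plastic sheeting + water purification tabs + rice sacks + solar lanterns + mosquito nets + tarpaulins + jerry cans for 4107, with 16 kg left unused.
The 69 kg tied up in rice sacks and mosquito nets is better spent on medical dressings — total rises to 4303 (507 kg).
The closest alternative, plastic sheeting + solar lanterns + tarpaulins + oral rehydration salts + jerry cans, reaches only 4244.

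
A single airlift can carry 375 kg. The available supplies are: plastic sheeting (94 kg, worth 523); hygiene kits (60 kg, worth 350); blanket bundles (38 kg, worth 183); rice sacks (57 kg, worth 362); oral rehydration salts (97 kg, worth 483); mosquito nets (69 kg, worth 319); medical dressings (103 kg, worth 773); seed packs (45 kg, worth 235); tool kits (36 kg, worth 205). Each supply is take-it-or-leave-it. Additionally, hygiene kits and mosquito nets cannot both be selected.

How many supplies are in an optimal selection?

6

The maximum people served within 375 kg is 2281.
For example plastic sheeting + blanket bundles + rice sacks + medical dressings + seed packs + tool kits achieves it, using 373 kg.
Any selection reaching 2281 contains exactly 6 supplies.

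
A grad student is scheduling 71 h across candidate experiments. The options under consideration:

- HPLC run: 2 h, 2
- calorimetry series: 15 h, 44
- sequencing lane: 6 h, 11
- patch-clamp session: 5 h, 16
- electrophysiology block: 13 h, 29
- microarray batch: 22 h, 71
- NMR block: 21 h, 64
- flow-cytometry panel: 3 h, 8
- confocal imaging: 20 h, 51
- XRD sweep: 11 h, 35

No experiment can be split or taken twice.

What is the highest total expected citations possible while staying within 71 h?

216

A density-first pass picks HPLC run + sequencing lane + patch-clamp session + microarray batch + NMR block + flow-cytometry panel + XRD sweep — 207 at 70 h.
Dropping sequencing lane and patch-clamp session and flow-cytometry panel frees 14 h; slotting in calorimetry series (15 h) lifts the total to 216 at 71 h.
An exhaustive check of the 1024 subsets confirms 216.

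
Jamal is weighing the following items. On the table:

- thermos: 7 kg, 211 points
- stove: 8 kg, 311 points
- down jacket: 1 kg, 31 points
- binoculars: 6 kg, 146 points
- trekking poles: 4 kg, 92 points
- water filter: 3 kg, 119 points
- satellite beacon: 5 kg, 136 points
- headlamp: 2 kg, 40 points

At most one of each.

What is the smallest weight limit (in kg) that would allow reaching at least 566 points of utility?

Need the lightest bundle worth ≥ 566.
stove + water filter + satellite beacon: 566 utility at 16 kg.
Below 16 kg the best achievable stays under 566.

16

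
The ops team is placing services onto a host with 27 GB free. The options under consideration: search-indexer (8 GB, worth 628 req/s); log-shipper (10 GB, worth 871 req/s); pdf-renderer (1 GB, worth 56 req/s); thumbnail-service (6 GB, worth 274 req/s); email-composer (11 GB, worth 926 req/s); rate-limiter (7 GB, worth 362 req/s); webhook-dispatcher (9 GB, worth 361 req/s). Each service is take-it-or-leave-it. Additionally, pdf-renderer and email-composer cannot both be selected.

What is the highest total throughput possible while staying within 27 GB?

2071

Taking log-shipper + thumbnail-service + email-composer: 27 GB used, 2071 in throughput.
Next best is search-indexer + log-shipper + pdf-renderer + rate-limiter at 1917 (26 GB) — short by 154.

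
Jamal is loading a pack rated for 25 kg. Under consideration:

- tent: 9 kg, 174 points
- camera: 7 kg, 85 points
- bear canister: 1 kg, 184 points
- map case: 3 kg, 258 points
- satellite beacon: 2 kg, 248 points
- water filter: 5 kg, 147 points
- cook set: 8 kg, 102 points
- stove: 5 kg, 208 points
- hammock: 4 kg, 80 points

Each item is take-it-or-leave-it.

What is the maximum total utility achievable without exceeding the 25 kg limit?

Density check — bear canister 184.00, satellite beacon 124.00, map case 86.00 are the best per kg.
Filling by ratio: bear canister + map case + satellite beacon + water filter + stove + hammock for 1125, with 5 kg left unused.
Replace hammock with tent: the trade gains 94 net, giving 1219 at 25 kg.
That's the maximum — no swap from here does better than 1219.

1219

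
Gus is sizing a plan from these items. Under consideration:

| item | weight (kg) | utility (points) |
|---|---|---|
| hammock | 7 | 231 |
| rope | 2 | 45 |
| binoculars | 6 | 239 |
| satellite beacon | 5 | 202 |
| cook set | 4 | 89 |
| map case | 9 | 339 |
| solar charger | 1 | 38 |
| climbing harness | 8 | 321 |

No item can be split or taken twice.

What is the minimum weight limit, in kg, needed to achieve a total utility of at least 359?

9

Need the lightest bundle worth ≥ 359.
solar charger + climbing harness reaches 359 using 9 kg.
Any bundle with less than 9 kg falls short of 359.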